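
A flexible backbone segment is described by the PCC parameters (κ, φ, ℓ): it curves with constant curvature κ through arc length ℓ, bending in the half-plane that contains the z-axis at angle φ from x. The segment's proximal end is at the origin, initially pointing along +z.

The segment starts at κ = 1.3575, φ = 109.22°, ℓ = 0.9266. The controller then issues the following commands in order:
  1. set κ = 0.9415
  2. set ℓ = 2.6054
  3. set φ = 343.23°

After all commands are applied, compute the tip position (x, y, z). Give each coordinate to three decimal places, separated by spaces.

1.802 -0.543 0.675

initial: κ=1.3575, φ=109.22°, ℓ=0.9266
cmd 1: set κ=0.9415 → (κ,φ,ℓ)=(0.9415,109.22°,0.9266) → tip=(-0.1248,0.3581,0.8135)
cmd 2: set ℓ=2.6054 → (κ,φ,ℓ)=(0.9415,109.22°,2.6054) → tip=(-0.6196,1.7773,0.6749)
cmd 3: set φ=343.23° → (κ,φ,ℓ)=(0.9415,343.23°,2.6054) → tip=(1.8022,-0.5431,0.6749)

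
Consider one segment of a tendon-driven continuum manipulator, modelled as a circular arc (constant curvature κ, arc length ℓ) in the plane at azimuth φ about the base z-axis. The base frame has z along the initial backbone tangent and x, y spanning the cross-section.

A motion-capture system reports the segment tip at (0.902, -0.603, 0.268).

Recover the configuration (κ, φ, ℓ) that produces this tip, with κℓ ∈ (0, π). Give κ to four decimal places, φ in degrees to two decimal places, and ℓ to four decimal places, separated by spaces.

ρ = √(x²+y²) = √(0.902² + -0.603²) = 1.08499
φ = atan2(y, x) mod 360° = atan2(-0.603, 0.902) = 326.2367°
|p|² = ρ² + z² = 1.08499² + 0.268² = 1.24904
κ = 2ρ / |p|² = 2×1.08499 / 1.24904 = 1.73733
θ = 2·atan2(ρ, z) = 2·atan2(1.08499, 0.268) = 2.65728 rad
ℓ = θ/κ = 2.65728/1.73733 = 1.52952

1.7373 326.24 1.5295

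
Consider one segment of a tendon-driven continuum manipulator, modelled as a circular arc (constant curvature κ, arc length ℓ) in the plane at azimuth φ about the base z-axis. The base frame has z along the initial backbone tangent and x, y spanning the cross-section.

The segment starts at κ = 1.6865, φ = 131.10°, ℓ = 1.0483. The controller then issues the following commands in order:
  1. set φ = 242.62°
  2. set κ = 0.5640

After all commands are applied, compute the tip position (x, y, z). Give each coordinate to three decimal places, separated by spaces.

-0.138 -0.267 0.988

initial: κ=1.6865, φ=131.10°, ℓ=1.0483
cmd 1: set φ=242.62° → (κ,φ,ℓ)=(1.6865,242.62°,1.0483) → tip=(-0.3261,-0.6297,0.5815)
cmd 2: set κ=0.5640 → (κ,φ,ℓ)=(0.5640,242.62°,1.0483) → tip=(-0.1384,-0.2673,0.9883)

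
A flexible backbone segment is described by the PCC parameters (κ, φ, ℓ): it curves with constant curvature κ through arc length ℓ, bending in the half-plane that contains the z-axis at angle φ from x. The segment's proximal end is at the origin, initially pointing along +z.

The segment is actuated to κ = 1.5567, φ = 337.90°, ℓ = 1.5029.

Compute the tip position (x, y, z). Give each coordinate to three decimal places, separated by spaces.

θ = κ·ℓ = 1.5567 × 1.5029 = 2.33956 rad
ρ = (1 − cos θ)/κ = (1 − -0.69525)/1.5567 = 1.08900
z = sin θ / κ = 0.71877/1.5567 = 0.46173
x = ρ cos φ = 1.08900 × cos(337.90°) = 1.00899
y = ρ sin φ = 1.08900 × sin(337.90°) = -0.40971

1.009 -0.410 0.462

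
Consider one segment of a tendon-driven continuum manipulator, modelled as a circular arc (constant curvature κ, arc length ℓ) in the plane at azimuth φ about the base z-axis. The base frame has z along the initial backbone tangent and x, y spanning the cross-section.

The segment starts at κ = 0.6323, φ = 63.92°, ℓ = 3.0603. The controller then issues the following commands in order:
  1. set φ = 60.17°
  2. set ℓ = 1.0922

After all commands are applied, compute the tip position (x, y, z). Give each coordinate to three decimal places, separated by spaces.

initial: κ=0.6323, φ=63.92°, ℓ=3.0603
cmd 1: set φ=60.17° → (κ,φ,ℓ)=(0.6323,60.17°,3.0603) → tip=(1.0669,1.8607,1.4778)
cmd 2: set ℓ=1.0922 → (κ,φ,ℓ)=(0.6323,60.17°,1.0922) → tip=(0.1803,0.3144,1.0074)

0.180 0.314 1.007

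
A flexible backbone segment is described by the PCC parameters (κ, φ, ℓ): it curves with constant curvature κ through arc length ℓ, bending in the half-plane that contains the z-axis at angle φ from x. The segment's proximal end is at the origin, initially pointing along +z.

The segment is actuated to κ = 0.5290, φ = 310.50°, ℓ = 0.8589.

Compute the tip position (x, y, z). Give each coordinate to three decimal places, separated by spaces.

0.125 -0.146 0.830

θ = κ·ℓ = 0.5290 × 0.8589 = 0.45436 rad
ρ = (1 − cos θ)/κ = (1 − 0.89854)/0.5290 = 0.19179
z = sin θ / κ = 0.43889/0.5290 = 0.82965
x = ρ cos φ = 0.19179 × cos(310.50°) = 0.12456
y = ρ sin φ = 0.19179 × sin(310.50°) = -0.14584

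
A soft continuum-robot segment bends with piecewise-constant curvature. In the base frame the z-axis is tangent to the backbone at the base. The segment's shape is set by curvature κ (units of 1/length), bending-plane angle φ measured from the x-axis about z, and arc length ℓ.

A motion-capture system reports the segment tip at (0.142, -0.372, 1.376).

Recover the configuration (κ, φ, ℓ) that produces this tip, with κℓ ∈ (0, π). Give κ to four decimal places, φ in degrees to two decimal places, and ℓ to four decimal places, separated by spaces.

0.3881 290.89 1.4516

ρ = √(x²+y²) = √(0.142² + -0.372²) = 0.39818
φ = atan2(y, x) mod 360° = atan2(-0.372, 0.142) = 290.8929°
|p|² = ρ² + z² = 0.39818² + 1.376² = 2.05192
κ = 2ρ / |p|² = 2×0.39818 / 2.05192 = 0.38810
θ = 2·atan2(ρ, z) = 2·atan2(0.39818, 1.376) = 0.56336 rad
ℓ = θ/κ = 0.56336/0.38810 = 1.45157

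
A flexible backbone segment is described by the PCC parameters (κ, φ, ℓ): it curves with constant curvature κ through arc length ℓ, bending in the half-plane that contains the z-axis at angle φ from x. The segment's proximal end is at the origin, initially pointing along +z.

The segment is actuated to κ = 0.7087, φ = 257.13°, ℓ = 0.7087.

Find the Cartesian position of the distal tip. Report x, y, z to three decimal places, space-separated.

θ = κ·ℓ = 0.7087 × 0.7087 = 0.50226 rad
ρ = (1 − cos θ)/κ = (1 − 0.87650)/0.7087 = 0.17426
z = sin θ / κ = 0.48140/0.7087 = 0.67928
x = ρ cos φ = 0.17426 × cos(257.13°) = -0.03882
y = ρ sin φ = 0.17426 × sin(257.13°) = -0.16989

-0.039 -0.170 0.679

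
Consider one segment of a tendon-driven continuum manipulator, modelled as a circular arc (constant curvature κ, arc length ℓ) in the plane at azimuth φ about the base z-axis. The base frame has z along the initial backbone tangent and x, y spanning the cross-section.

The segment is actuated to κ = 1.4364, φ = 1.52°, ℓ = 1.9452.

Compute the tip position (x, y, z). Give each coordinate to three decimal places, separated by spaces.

θ = κ·ℓ = 1.4364 × 1.9452 = 2.79409 rad
ρ = (1 − cos θ)/κ = (1 − -0.94022)/1.4364 = 1.35076
z = sin θ / κ = 0.34056/1.4364 = 0.23709
x = ρ cos φ = 1.35076 × cos(1.52°) = 1.35028
y = ρ sin φ = 1.35076 × sin(1.52°) = 0.03583

1.350 0.036 0.237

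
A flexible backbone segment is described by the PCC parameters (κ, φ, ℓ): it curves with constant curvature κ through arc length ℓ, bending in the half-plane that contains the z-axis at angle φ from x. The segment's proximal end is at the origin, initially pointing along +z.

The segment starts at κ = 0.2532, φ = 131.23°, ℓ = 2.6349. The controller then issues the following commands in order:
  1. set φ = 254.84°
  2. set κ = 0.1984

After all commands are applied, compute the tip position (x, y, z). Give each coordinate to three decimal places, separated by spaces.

-0.176 -0.650 2.517

initial: κ=0.2532, φ=131.23°, ℓ=2.6349
cmd 1: set φ=254.84° → (κ,φ,ℓ)=(0.2532,254.84°,2.6349) → tip=(-0.2215,-0.8174,2.4437)
cmd 2: set κ=0.1984 → (κ,φ,ℓ)=(0.1984,254.84°,2.6349) → tip=(-0.1760,-0.6497,2.5165)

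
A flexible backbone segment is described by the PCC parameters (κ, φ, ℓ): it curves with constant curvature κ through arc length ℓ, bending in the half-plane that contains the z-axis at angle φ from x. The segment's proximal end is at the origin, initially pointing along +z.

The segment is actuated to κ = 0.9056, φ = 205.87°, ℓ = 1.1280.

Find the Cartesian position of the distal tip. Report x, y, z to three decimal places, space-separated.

-0.475 -0.230 0.942

θ = κ·ℓ = 0.9056 × 1.1280 = 1.02152 rad
ρ = (1 − cos θ)/κ = (1 − 0.52207)/0.9056 = 0.52775
z = sin θ / κ = 0.85290/0.9056 = 0.94181
x = ρ cos φ = 0.52775 × cos(205.87°) = -0.47486
y = ρ sin φ = 0.52775 × sin(205.87°) = -0.23027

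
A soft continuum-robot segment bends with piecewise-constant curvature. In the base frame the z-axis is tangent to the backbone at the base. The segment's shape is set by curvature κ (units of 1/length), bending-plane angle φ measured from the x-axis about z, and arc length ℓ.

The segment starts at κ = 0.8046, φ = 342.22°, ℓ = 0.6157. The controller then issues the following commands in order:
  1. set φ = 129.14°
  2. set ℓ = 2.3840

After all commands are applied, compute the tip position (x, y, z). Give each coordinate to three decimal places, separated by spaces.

-1.052 1.292 1.169

initial: κ=0.8046, φ=342.22°, ℓ=0.6157
cmd 1: set φ=129.14° → (κ,φ,ℓ)=(0.8046,129.14°,0.6157) → tip=(-0.0943,0.1159,0.5908)
cmd 2: set ℓ=2.3840 → (κ,φ,ℓ)=(0.8046,129.14°,2.3840) → tip=(-1.0516,1.2921,1.1686)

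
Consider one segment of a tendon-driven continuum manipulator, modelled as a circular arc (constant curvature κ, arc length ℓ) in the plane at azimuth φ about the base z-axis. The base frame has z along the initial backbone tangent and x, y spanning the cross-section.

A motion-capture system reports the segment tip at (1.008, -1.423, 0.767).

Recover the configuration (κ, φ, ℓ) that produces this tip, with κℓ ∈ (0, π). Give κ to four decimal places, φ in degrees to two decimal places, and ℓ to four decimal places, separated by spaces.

ρ = √(x²+y²) = √(1.008² + -1.423²) = 1.74384
φ = atan2(y, x) mod 360° = atan2(-1.423, 1.008) = 305.3123°
|p|² = ρ² + z² = 1.74384² + 0.767² = 3.62928
κ = 2ρ / |p|² = 2×1.74384 / 3.62928 = 0.96099
θ = 2·atan2(ρ, z) = 2·atan2(1.74384, 0.767) = 2.31286 rad
ℓ = θ/κ = 2.31286/0.96099 = 2.40676

0.9610 305.31 2.4068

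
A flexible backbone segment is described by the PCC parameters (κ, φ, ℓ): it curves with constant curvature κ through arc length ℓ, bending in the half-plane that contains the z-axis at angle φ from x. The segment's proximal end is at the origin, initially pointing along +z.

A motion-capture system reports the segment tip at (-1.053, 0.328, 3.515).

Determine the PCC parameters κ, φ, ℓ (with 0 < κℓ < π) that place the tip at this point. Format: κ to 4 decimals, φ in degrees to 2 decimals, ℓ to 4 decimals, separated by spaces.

ρ = √(x²+y²) = √(-1.053² + 0.328²) = 1.10290
φ = atan2(y, x) mod 360° = atan2(0.328, -1.053) = 162.6987°
|p|² = ρ² + z² = 1.10290² + 3.515² = 13.57162
κ = 2ρ / |p|² = 2×1.10290 / 13.57162 = 0.16253
θ = 2·atan2(ρ, z) = 2·atan2(1.10290, 3.515) = 0.60808 rad
ℓ = θ/κ = 0.60808/0.16253 = 3.74134

0.1625 162.70 3.7413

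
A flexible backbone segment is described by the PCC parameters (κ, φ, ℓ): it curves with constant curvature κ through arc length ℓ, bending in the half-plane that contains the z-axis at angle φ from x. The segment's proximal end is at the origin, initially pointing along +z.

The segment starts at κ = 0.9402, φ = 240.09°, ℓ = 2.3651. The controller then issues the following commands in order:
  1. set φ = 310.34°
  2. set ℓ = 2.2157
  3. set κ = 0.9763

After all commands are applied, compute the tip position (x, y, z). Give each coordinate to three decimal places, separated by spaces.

initial: κ=0.9402, φ=240.09°, ℓ=2.3651
cmd 1: set φ=310.34° → (κ,φ,ℓ)=(0.9402,310.34°,2.3651) → tip=(1.1067,-1.3032,0.8449)
cmd 2: set ℓ=2.2157 → (κ,φ,ℓ)=(0.9402,310.34°,2.2157) → tip=(1.0260,-1.2082,0.9270)
cmd 3: set κ=0.9763 → (κ,φ,ℓ)=(0.9763,310.34°,2.2157) → tip=(1.0332,-1.2166,0.8497)

1.033 -1.217 0.850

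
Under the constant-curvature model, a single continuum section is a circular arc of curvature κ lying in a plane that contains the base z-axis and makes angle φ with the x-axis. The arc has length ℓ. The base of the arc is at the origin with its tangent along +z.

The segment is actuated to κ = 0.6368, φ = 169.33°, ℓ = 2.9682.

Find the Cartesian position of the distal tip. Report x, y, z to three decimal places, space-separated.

-2.028 0.382 1.491

θ = κ·ℓ = 0.6368 × 2.9682 = 1.89015 rad
ρ = (1 − cos θ)/κ = (1 − -0.31395)/0.6368 = 2.06337
z = sin θ / κ = 0.94944/0.6368 = 1.49095
x = ρ cos φ = 2.06337 × cos(169.33°) = -2.02769
y = ρ sin φ = 2.06337 × sin(169.33°) = 0.38204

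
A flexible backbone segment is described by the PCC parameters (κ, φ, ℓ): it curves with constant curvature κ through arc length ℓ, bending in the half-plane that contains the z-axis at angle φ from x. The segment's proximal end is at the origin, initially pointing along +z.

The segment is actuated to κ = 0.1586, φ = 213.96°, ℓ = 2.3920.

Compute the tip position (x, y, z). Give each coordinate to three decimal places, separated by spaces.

θ = κ·ℓ = 0.1586 × 2.3920 = 0.37937 rad
ρ = (1 − cos θ)/κ = (1 − 0.92890)/0.1586 = 0.44831
z = sin θ / κ = 0.37034/0.1586 = 2.33503
x = ρ cos φ = 0.44831 × cos(213.96°) = -0.37184
y = ρ sin φ = 0.44831 × sin(213.96°) = -0.25043

-0.372 -0.250 2.335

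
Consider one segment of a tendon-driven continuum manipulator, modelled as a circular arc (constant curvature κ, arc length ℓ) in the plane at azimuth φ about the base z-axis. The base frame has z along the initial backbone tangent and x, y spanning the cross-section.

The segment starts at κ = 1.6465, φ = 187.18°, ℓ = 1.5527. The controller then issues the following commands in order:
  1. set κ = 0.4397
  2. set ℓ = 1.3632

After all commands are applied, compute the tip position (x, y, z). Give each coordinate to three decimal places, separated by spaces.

-0.393 -0.050 1.283

initial: κ=1.6465, φ=187.18°, ℓ=1.5527
cmd 1: set κ=0.4397 → (κ,φ,ℓ)=(0.4397,187.18°,1.5527) → tip=(-0.5058,-0.0637,1.4349)
cmd 2: set ℓ=1.3632 → (κ,φ,ℓ)=(0.4397,187.18°,1.3632) → tip=(-0.3934,-0.0496,1.2830)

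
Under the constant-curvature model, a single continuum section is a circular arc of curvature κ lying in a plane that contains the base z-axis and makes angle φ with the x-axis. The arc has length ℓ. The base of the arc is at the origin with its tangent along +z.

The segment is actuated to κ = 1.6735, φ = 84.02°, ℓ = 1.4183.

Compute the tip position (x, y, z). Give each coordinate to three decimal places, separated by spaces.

θ = κ·ℓ = 1.6735 × 1.4183 = 2.37353 rad
ρ = (1 − cos θ)/κ = (1 − -0.71925)/1.6735 = 1.02734
z = sin θ / κ = 0.69475/1.6735 = 0.41515
x = ρ cos φ = 1.02734 × cos(84.02°) = 0.10703
y = ρ sin φ = 1.02734 × sin(84.02°) = 1.02175

0.107 1.022 0.415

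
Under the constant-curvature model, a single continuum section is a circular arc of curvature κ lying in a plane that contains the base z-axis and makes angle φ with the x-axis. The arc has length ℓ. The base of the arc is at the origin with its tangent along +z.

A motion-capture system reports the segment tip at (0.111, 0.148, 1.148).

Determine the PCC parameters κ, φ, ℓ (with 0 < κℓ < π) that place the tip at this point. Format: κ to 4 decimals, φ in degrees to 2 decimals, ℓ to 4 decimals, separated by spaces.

0.2736 53.13 1.1678

ρ = √(x²+y²) = √(0.111² + 0.148²) = 0.18500
φ = atan2(y, x) mod 360° = atan2(0.148, 0.111) = 53.1301°
|p|² = ρ² + z² = 0.18500² + 1.148² = 1.35213
κ = 2ρ / |p|² = 2×0.18500 / 1.35213 = 0.27364
θ = 2·atan2(ρ, z) = 2·atan2(0.18500, 1.148) = 0.31955 rad
ℓ = θ/κ = 0.31955/0.27364 = 1.16777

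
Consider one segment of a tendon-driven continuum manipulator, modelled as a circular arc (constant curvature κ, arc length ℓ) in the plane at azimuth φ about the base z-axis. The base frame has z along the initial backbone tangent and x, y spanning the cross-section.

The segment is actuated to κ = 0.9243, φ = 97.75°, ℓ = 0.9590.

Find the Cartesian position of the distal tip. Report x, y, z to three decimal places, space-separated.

θ = κ·ℓ = 0.9243 × 0.9590 = 0.88640 rad
ρ = (1 − cos θ)/κ = (1 − 0.63220)/0.9243 = 0.39792
z = sin θ / κ = 0.77480/0.9243 = 0.83826
x = ρ cos φ = 0.39792 × cos(97.75°) = -0.05366
y = ρ sin φ = 0.39792 × sin(97.75°) = 0.39429

-0.054 0.394 0.838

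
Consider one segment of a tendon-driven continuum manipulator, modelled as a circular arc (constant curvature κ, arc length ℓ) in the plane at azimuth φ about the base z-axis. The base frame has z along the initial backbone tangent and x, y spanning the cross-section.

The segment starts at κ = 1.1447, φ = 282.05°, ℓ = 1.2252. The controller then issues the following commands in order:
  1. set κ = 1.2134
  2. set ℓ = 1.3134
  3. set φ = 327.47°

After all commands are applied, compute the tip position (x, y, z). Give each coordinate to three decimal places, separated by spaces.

initial: κ=1.1447, φ=282.05°, ℓ=1.2252
cmd 1: set κ=1.2134 → (κ,φ,ℓ)=(1.2134,282.05°,1.2252) → tip=(0.1576,-0.7382,0.8212)
cmd 2: set ℓ=1.3134 → (κ,φ,ℓ)=(1.2134,282.05°,1.3134) → tip=(0.1760,-0.8244,0.8239)
cmd 3: set φ=327.47° → (κ,φ,ℓ)=(1.2134,327.47°,1.3134) → tip=(0.7107,-0.4533,0.8239)

0.711 -0.453 0.824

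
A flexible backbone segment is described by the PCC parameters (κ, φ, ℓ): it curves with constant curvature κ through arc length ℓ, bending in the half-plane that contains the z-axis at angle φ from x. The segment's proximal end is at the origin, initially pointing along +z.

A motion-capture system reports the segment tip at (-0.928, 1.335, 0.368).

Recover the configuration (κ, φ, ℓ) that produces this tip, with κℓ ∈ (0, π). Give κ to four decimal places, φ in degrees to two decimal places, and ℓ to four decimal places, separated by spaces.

ρ = √(x²+y²) = √(-0.928² + 1.335²) = 1.62586
φ = atan2(y, x) mod 360° = atan2(1.335, -0.928) = 124.8044°
|p|² = ρ² + z² = 1.62586² + 0.368² = 2.77883
κ = 2ρ / |p|² = 2×1.62586 / 2.77883 = 1.17017
θ = 2·atan2(ρ, z) = 2·atan2(1.62586, 0.368) = 2.69641 rad
ℓ = θ/κ = 2.69641/1.17017 = 2.30428

1.1702 124.80 2.3043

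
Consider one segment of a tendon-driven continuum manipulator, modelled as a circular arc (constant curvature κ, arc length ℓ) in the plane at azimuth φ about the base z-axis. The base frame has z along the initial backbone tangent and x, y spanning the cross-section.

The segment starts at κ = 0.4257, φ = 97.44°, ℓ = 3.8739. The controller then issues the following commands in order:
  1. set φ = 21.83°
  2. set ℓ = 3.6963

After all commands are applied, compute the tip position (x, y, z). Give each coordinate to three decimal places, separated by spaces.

initial: κ=0.4257, φ=97.44°, ℓ=3.8739
cmd 1: set φ=21.83° → (κ,φ,ℓ)=(0.4257,21.83°,3.8739) → tip=(2.3512,0.9419,2.3419)
cmd 2: set ℓ=3.6963 → (κ,φ,ℓ)=(0.4257,21.83°,3.6963) → tip=(2.1866,0.8759,2.3491)

2.187 0.876 2.349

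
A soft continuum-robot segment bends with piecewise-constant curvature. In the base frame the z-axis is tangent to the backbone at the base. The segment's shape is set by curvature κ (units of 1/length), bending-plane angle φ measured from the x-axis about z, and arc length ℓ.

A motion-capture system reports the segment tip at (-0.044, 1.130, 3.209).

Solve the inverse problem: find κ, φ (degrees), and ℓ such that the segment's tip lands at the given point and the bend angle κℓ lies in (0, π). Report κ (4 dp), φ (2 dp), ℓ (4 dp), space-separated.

ρ = √(x²+y²) = √(-0.044² + 1.130²) = 1.13086
φ = atan2(y, x) mod 360° = atan2(1.130, -0.044) = 92.2299°
|p|² = ρ² + z² = 1.13086² + 3.209² = 11.57652
κ = 2ρ / |p|² = 2×1.13086 / 11.57652 = 0.19537
θ = 2·atan2(ρ, z) = 2·atan2(1.13086, 3.209) = 0.67763 rad
ℓ = θ/κ = 0.67763/0.19537 = 3.46841

0.1954 92.23 3.4684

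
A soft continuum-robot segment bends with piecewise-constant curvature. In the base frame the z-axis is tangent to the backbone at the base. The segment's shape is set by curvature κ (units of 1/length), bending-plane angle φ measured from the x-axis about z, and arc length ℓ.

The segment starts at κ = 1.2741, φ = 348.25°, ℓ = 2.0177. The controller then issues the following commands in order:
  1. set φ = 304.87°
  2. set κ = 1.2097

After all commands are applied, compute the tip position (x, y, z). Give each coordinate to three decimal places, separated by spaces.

0.834 -1.197 0.533

initial: κ=1.2741, φ=348.25°, ℓ=2.0177
cmd 1: set φ=304.87° → (κ,φ,ℓ)=(1.2741,304.87°,2.0177) → tip=(0.8263,-1.1858,0.4241)
cmd 2: set κ=1.2097 → (κ,φ,ℓ)=(1.2097,304.87°,2.0177) → tip=(0.8338,-1.1966,0.5330)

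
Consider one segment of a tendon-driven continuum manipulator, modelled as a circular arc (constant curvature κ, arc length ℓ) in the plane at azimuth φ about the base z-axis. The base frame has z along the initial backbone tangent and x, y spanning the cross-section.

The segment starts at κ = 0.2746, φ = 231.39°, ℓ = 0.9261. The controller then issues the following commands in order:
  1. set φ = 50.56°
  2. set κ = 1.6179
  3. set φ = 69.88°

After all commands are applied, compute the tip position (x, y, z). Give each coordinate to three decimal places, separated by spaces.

initial: κ=0.2746, φ=231.39°, ℓ=0.9261
cmd 1: set φ=50.56° → (κ,φ,ℓ)=(0.2746,50.56°,0.9261) → tip=(0.0744,0.0905,0.9162)
cmd 2: set κ=1.6179 → (κ,φ,ℓ)=(1.6179,50.56°,0.9261) → tip=(0.3642,0.4428,0.6165)
cmd 3: set φ=69.88° → (κ,φ,ℓ)=(1.6179,69.88°,0.9261) → tip=(0.1972,0.5384,0.6165)

0.197 0.538 0.616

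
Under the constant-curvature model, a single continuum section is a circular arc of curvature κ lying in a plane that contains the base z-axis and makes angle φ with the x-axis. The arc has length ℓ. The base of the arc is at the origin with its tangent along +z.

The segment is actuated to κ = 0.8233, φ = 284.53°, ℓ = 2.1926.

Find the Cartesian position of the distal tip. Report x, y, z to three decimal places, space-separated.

0.376 -1.449 1.181

θ = κ·ℓ = 0.8233 × 2.1926 = 1.80517 rad
ρ = (1 − cos θ)/κ = (1 − -0.23223)/0.8233 = 1.49670
z = sin θ / κ = 0.97266/0.8233 = 1.18142
x = ρ cos φ = 1.49670 × cos(284.53°) = 0.37550
y = ρ sin φ = 1.49670 × sin(284.53°) = -1.44883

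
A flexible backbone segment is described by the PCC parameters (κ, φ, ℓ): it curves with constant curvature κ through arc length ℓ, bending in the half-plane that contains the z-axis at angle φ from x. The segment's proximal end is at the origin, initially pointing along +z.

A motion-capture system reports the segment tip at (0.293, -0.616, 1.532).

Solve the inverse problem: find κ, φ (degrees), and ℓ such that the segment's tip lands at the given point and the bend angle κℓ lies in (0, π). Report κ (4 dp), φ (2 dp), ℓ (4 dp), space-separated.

ρ = √(x²+y²) = √(0.293² + -0.616²) = 0.68213
φ = atan2(y, x) mod 360° = atan2(-0.616, 0.293) = 295.4381°
|p|² = ρ² + z² = 0.68213² + 1.532² = 2.81233
κ = 2ρ / |p|² = 2×0.68213 / 2.81233 = 0.48510
θ = 2·atan2(ρ, z) = 2·atan2(0.68213, 1.532) = 0.83780 rad
ℓ = θ/κ = 0.83780/0.48510 = 1.72707

0.4851 295.44 1.7271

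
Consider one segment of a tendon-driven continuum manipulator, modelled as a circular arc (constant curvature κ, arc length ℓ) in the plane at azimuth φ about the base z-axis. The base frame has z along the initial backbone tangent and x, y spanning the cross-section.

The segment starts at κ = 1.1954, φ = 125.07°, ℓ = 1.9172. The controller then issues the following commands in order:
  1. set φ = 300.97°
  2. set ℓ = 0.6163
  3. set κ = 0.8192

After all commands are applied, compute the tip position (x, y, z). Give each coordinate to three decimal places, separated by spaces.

0.078 -0.131 0.590

initial: κ=1.1954, φ=125.07°, ℓ=1.9172
cmd 1: set φ=300.97° → (κ,φ,ℓ)=(1.1954,300.97°,1.9172) → tip=(0.7147,-1.1908,0.6284)
cmd 2: set ℓ=0.6163 → (κ,φ,ℓ)=(1.1954,300.97°,0.6163) → tip=(0.1116,-0.1860,0.5620)
cmd 3: set κ=0.8192 → (κ,φ,ℓ)=(0.8192,300.97°,0.6163) → tip=(0.0784,-0.1306,0.5904)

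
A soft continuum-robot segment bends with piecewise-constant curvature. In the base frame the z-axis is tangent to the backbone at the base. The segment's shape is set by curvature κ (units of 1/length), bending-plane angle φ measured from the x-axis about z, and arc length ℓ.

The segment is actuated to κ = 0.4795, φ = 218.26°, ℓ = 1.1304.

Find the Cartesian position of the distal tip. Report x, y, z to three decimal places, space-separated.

-0.235 -0.185 1.076

θ = κ·ℓ = 0.4795 × 1.1304 = 0.54203 rad
ρ = (1 − cos θ)/κ = (1 − 0.85666)/0.4795 = 0.29893
z = sin θ / κ = 0.51587/0.4795 = 1.07586
x = ρ cos φ = 0.29893 × cos(218.26°) = -0.23472
y = ρ sin φ = 0.29893 × sin(218.26°) = -0.18510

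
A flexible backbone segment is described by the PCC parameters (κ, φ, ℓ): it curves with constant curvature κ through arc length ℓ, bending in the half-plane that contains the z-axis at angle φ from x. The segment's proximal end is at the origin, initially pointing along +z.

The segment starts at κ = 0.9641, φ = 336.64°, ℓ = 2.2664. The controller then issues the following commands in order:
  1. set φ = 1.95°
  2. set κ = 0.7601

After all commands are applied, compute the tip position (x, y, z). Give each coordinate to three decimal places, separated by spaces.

1.514 0.052 1.300

initial: κ=0.9641, φ=336.64°, ℓ=2.2664
cmd 1: set φ=1.95° → (κ,φ,ℓ)=(0.9641,1.95°,2.2664) → tip=(1.6341,0.0556,0.8476)
cmd 2: set κ=0.7601 → (κ,φ,ℓ)=(0.7601,1.95°,2.2664) → tip=(1.5138,0.0515,1.3005)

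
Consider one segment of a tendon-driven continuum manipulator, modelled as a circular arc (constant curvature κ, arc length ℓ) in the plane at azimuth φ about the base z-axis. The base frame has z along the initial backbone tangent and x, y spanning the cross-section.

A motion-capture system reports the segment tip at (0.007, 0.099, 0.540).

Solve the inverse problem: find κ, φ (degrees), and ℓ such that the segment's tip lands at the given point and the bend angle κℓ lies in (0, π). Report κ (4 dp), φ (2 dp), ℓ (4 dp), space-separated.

0.6585 85.96 0.5521

ρ = √(x²+y²) = √(0.007² + 0.099²) = 0.09925
φ = atan2(y, x) mod 360° = atan2(0.099, 0.007) = 85.9555°
|p|² = ρ² + z² = 0.09925² + 0.540² = 0.30145
κ = 2ρ / |p|² = 2×0.09925 / 0.30145 = 0.65847
θ = 2·atan2(ρ, z) = 2·atan2(0.09925, 0.540) = 0.36353 rad
ℓ = θ/κ = 0.36353/0.65847 = 0.55208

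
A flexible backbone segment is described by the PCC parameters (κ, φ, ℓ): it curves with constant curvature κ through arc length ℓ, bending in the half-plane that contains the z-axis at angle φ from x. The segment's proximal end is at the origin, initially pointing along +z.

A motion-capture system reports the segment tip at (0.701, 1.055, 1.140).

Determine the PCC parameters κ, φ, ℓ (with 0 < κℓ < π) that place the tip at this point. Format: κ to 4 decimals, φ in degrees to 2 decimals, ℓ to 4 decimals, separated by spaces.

0.8723 56.40 1.9212

ρ = √(x²+y²) = √(0.701² + 1.055²) = 1.26666
φ = atan2(y, x) mod 360° = atan2(1.055, 0.701) = 56.3978°
|p|² = ρ² + z² = 1.26666² + 1.140² = 2.90403
κ = 2ρ / |p|² = 2×1.26666 / 2.90403 = 0.87235
θ = 2·atan2(ρ, z) = 2·atan2(1.26666, 1.140) = 1.67596 rad
ℓ = θ/κ = 1.67596/0.87235 = 1.92120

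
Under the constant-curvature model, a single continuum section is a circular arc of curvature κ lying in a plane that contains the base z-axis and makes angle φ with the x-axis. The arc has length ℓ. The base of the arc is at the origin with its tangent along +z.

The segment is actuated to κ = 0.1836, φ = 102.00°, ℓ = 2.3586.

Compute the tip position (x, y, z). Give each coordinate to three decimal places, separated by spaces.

θ = κ·ℓ = 0.1836 × 2.3586 = 0.43304 rad
ρ = (1 − cos θ)/κ = (1 − 0.90769)/0.1836 = 0.50275
z = sin θ / κ = 0.41963/0.1836 = 2.28557
x = ρ cos φ = 0.50275 × cos(102.00°) = -0.10453
y = ρ sin φ = 0.50275 × sin(102.00°) = 0.49177

-0.105 0.492 2.286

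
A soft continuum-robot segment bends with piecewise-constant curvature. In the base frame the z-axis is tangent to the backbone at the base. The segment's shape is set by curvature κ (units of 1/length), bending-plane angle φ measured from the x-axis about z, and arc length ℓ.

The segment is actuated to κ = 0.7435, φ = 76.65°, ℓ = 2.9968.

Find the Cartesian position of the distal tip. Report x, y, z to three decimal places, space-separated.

0.500 2.108 1.065

θ = κ·ℓ = 0.7435 × 2.9968 = 2.22812 rad
ρ = (1 − cos θ)/κ = (1 − -0.61100)/0.7435 = 2.16678
z = sin θ / κ = 0.79163/0.7435 = 1.06473
x = ρ cos φ = 2.16678 × cos(76.65°) = 0.50031
y = ρ sin φ = 2.16678 × sin(76.65°) = 2.10823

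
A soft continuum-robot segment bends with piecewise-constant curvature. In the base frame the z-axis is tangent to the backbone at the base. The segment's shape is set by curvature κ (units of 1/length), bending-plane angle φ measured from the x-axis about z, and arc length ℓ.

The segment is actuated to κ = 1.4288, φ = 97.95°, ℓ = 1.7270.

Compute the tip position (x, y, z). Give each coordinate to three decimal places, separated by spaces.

θ = κ·ℓ = 1.4288 × 1.7270 = 2.46754 rad
ρ = (1 − cos θ)/κ = (1 − -0.78130)/1.4288 = 1.24671
z = sin θ / κ = 0.62416/1.4288 = 0.43684
x = ρ cos φ = 1.24671 × cos(97.95°) = -0.17243
y = ρ sin φ = 1.24671 × sin(97.95°) = 1.23473

-0.172 1.235 0.437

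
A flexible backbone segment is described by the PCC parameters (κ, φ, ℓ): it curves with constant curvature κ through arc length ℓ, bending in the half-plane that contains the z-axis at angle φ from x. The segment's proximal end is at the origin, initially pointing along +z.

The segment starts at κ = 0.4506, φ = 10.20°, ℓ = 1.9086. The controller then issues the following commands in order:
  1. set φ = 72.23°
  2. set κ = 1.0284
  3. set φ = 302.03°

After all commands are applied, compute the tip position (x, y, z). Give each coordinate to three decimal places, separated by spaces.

initial: κ=0.4506, φ=10.20°, ℓ=1.9086
cmd 1: set φ=72.23° → (κ,φ,ℓ)=(0.4506,72.23°,1.9086) → tip=(0.2354,0.7346,1.6819)
cmd 2: set κ=1.0284 → (κ,φ,ℓ)=(1.0284,72.23°,1.9086) → tip=(0.4101,1.2798,0.8986)
cmd 3: set φ=302.03° → (κ,φ,ℓ)=(1.0284,302.03°,1.9086) → tip=(0.7127,-1.1393,0.8986)

0.713 -1.139 0.899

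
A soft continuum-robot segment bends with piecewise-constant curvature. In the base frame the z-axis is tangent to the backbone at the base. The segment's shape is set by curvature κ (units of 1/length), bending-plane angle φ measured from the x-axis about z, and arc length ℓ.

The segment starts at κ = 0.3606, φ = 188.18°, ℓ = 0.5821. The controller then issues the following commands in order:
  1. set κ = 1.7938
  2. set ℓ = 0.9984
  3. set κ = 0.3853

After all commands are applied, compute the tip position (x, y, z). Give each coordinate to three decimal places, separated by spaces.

-0.188 -0.027 0.974

initial: κ=0.3606, φ=188.18°, ℓ=0.5821
cmd 1: set κ=1.7938 → (κ,φ,ℓ)=(1.7938,188.18°,0.5821) → tip=(-0.2745,-0.0395,0.4819)
cmd 2: set ℓ=0.9984 → (κ,φ,ℓ)=(1.7938,188.18°,0.9984) → tip=(-0.6723,-0.0966,0.5440)
cmd 3: set κ=0.3853 → (κ,φ,ℓ)=(0.3853,188.18°,0.9984) → tip=(-0.1877,-0.0270,0.9740)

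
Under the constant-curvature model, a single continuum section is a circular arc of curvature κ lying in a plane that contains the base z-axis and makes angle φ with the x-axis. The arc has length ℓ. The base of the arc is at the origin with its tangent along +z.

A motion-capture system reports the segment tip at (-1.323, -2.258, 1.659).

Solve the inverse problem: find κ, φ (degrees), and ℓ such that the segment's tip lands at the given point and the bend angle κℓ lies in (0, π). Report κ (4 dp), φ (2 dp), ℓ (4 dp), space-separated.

ρ = √(x²+y²) = √(-1.323² + -2.258²) = 2.61704
φ = atan2(y, x) mod 360° = atan2(-2.258, -1.323) = 239.6332°
|p|² = ρ² + z² = 2.61704² + 1.659² = 9.60117
κ = 2ρ / |p|² = 2×2.61704 / 9.60117 = 0.54515
θ = 2·atan2(ρ, z) = 2·atan2(2.61704, 1.659) = 2.01161 rad
ℓ = θ/κ = 2.01161/0.54515 = 3.69002

0.5451 239.63 3.6900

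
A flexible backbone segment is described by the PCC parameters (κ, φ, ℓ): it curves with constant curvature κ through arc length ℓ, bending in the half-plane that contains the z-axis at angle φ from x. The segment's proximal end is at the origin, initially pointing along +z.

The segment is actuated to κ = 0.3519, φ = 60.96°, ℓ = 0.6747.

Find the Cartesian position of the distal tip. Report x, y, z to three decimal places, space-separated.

0.039 0.070 0.668

θ = κ·ℓ = 0.3519 × 0.6747 = 0.23743 rad
ρ = (1 − cos θ)/κ = (1 − 0.97195)/0.3519 = 0.07972
z = sin θ / κ = 0.23520/0.3519 = 0.66838
x = ρ cos φ = 0.07972 × cos(60.96°) = 0.03870
y = ρ sin φ = 0.07972 × sin(60.96°) = 0.06970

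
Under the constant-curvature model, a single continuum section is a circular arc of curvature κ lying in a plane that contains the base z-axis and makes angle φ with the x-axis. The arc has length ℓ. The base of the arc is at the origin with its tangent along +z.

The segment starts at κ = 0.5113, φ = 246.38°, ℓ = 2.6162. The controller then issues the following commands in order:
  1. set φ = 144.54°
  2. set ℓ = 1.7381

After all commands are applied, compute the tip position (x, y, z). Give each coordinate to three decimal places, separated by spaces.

-0.589 0.419 1.518

initial: κ=0.5113, φ=246.38°, ℓ=2.6162
cmd 1: set φ=144.54° → (κ,φ,ℓ)=(0.5113,144.54°,2.6162) → tip=(-1.2250,0.8725,1.9029)
cmd 2: set ℓ=1.7381 → (κ,φ,ℓ)=(0.5113,144.54°,1.7381) → tip=(-0.5887,0.4193,1.5182)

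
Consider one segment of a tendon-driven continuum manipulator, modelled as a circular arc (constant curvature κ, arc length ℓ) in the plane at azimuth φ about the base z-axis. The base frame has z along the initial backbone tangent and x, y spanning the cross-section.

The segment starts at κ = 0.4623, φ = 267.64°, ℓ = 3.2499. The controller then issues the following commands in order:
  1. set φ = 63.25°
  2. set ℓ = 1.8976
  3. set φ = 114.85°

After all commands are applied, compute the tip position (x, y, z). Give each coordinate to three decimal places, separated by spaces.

-0.328 0.708 1.663

initial: κ=0.4623, φ=267.64°, ℓ=3.2499
cmd 1: set φ=63.25° → (κ,φ,ℓ)=(0.4623,63.25°,3.2499) → tip=(0.9071,1.7996,2.1580)
cmd 2: set ℓ=1.8976 → (κ,φ,ℓ)=(0.4623,63.25°,1.8976) → tip=(0.3512,0.6968,1.6634)
cmd 3: set φ=114.85° → (κ,φ,ℓ)=(0.4623,114.85°,1.8976) → tip=(-0.3279,0.7081,1.6634)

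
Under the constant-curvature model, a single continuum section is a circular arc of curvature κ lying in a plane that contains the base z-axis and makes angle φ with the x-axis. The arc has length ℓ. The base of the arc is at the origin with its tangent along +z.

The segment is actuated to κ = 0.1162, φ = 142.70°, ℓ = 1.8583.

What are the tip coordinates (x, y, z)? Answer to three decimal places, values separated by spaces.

-0.159 0.121 1.844

θ = κ·ℓ = 0.1162 × 1.8583 = 0.21593 rad
ρ = (1 − cos θ)/κ = (1 − 0.97678)/0.1162 = 0.19986
z = sin θ / κ = 0.21426/0.1162 = 1.84389
x = ρ cos φ = 0.19986 × cos(142.70°) = -0.15898
y = ρ sin φ = 0.19986 × sin(142.70°) = 0.12111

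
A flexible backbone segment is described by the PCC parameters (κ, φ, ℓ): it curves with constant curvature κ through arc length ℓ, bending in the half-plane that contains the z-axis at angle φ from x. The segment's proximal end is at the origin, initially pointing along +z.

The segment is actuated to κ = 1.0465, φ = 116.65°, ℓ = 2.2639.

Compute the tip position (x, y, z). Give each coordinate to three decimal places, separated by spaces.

-0.736 1.466 0.667

θ = κ·ℓ = 1.0465 × 2.2639 = 2.36917 rad
ρ = (1 − cos θ)/κ = (1 − -0.71622)/1.0465 = 1.63996
z = sin θ / κ = 0.69787/1.0465 = 0.66686
x = ρ cos φ = 1.63996 × cos(116.65°) = -0.73559
y = ρ sin φ = 1.63996 × sin(116.65°) = 1.46574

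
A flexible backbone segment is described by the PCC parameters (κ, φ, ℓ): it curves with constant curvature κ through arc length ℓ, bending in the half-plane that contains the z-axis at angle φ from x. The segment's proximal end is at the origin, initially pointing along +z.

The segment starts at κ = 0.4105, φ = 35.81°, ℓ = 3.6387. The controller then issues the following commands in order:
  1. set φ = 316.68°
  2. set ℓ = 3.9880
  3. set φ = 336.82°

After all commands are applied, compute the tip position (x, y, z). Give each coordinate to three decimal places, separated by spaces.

initial: κ=0.4105, φ=35.81°, ℓ=3.6387
cmd 1: set φ=316.68° → (κ,φ,ℓ)=(0.4105,316.68°,3.6387) → tip=(1.6358,-1.5426,2.4288)
cmd 2: set ℓ=3.9880 → (κ,φ,ℓ)=(0.4105,316.68°,3.9880) → tip=(1.8897,-1.7820,2.4307)
cmd 3: set φ=336.82° → (κ,φ,ℓ)=(0.4105,336.82°,3.9880) → tip=(2.3877,-1.0224,2.4307)

2.388 -1.022 2.431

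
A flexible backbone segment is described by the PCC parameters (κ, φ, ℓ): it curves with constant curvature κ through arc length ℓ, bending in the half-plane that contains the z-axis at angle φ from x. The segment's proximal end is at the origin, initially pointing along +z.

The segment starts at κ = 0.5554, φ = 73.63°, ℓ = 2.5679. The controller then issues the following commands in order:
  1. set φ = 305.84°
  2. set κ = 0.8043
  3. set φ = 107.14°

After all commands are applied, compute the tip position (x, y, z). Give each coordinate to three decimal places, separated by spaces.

-0.540 1.752 1.094

initial: κ=0.5554, φ=73.63°, ℓ=2.5679
cmd 1: set φ=305.84° → (κ,φ,ℓ)=(0.5554,305.84°,2.5679) → tip=(0.9023,-1.2493,1.7817)
cmd 2: set κ=0.8043 → (κ,φ,ℓ)=(0.8043,305.84°,2.5679) → tip=(1.0735,-1.4863,1.0943)
cmd 3: set φ=107.14° → (κ,φ,ℓ)=(0.8043,107.14°,2.5679) → tip=(-0.5403,1.7520,1.0943)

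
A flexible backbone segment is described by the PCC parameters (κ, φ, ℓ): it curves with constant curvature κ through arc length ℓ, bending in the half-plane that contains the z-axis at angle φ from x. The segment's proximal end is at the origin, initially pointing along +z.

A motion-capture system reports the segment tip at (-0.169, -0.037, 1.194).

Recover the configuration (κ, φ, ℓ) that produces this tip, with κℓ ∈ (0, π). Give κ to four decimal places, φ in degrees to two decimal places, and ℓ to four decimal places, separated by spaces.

ρ = √(x²+y²) = √(-0.169² + -0.037²) = 0.17300
φ = atan2(y, x) mod 360° = atan2(-0.037, -0.169) = 192.3492°
|p|² = ρ² + z² = 0.17300² + 1.194² = 1.45557
κ = 2ρ / |p|² = 2×0.17300 / 1.45557 = 0.23771
θ = 2·atan2(ρ, z) = 2·atan2(0.17300, 1.194) = 0.28778 rad
ℓ = θ/κ = 0.28778/0.23771 = 1.21064

0.2377 192.35 1.2106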